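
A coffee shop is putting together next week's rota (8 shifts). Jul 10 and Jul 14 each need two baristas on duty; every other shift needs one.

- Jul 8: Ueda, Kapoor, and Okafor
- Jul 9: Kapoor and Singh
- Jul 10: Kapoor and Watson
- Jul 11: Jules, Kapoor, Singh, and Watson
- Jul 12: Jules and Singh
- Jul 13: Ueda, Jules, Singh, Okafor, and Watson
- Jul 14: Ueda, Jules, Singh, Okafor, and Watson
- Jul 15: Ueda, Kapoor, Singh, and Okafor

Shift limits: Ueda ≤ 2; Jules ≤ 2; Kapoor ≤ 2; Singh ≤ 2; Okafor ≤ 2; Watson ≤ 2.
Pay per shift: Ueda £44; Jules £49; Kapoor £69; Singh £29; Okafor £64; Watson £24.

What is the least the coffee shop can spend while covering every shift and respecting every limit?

£425

Jul 10 can only be covered by Kapoor and Watson, so that assignment is forced.
Picking the cheapest available barista for each shift independently would cost £325, but that ignores the shift limits.
An optimal schedule: Jul 8→Ueda, Jul 9→Singh, Jul 10→Watson+Kapoor, Jul 11→Watson, Jul 12→Singh, Jul 13→Jules, Jul 14→Jules+Okafor, Jul 15→Ueda.
Total: 44 + 29 + 24 + 69 + 24 + 29 + 49 + 49 + 64 + 44 = £425.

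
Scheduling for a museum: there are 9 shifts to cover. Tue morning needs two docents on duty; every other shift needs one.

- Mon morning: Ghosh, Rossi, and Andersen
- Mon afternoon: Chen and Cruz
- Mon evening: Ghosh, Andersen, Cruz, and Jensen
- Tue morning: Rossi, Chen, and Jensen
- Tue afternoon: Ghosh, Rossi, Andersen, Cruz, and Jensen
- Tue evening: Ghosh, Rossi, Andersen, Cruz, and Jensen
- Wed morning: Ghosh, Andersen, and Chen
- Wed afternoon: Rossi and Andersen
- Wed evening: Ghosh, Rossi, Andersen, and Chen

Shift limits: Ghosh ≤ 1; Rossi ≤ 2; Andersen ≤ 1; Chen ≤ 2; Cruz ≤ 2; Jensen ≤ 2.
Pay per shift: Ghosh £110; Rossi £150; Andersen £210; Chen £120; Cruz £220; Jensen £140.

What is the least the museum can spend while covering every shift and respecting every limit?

Picking the cheapest available docent for each shift independently would cost £1190, but that ignores the shift limits.
An optimal schedule: Mon morning→Ghosh, Mon afternoon→Chen, Mon evening→Cruz, Tue morning→Rossi+Jensen, Tue afternoon→Cruz, Tue evening→Jensen, Wed morning→Andersen, Wed afternoon→Rossi, Wed evening→Chen.
Total: 110 + 120 + 220 + 150 + 140 + 220 + 140 + 210 + 150 + 120 = £1580.

£1580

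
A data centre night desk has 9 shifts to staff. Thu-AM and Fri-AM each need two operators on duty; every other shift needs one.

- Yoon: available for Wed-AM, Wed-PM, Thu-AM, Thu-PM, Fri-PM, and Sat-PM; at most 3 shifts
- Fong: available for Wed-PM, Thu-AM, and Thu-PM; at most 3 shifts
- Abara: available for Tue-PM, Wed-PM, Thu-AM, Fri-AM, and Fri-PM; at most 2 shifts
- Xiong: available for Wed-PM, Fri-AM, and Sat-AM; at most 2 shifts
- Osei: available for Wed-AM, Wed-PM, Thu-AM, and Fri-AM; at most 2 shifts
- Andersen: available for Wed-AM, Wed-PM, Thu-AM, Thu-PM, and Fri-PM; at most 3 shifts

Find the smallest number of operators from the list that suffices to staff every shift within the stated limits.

5

11 slots to fill and no one can take more than 3, so at least ⌈11/3⌉ = 4 operators are needed.
No set of 4 operators can cover every shift (each such set leaves at least one shift with no one available or exceeds a cap).
Yoon, Fong, Abara, Xiong, and Osei alone can cover everything: Tue-PM→Abara, Wed-AM→Yoon, Wed-PM→Fong, Thu-AM→Fong+Osei, Thu-PM→Yoon, Fri-AM→Xiong+Osei, Fri-PM→Abara, Sat-AM→Xiong, Sat-PM→Yoon.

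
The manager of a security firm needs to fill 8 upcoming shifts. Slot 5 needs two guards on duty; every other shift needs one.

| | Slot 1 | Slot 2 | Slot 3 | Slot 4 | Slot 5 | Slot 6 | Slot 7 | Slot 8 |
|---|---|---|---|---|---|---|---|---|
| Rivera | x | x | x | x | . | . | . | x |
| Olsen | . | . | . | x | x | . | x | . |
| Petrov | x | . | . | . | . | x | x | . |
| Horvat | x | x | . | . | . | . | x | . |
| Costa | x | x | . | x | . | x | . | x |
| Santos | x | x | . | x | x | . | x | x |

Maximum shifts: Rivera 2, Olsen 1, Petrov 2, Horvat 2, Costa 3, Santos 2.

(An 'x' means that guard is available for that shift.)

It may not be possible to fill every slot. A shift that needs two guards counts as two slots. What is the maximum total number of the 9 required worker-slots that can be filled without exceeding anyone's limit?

Total capacity across all guards is 2+1+2+2+3+2 = 12, and 9 slots are needed, so at most 9 can be filled.
An assignment achieving 9: Slot 1→Horvat, Slot 2→Horvat, Slot 3→Rivera, Slot 4→Costa, Slot 5→Olsen+Santos, Slot 6→Petrov, Slot 7→Petrov, Slot 8→Rivera.
Loads: Rivera 2/2, Olsen 1/1, Petrov 2/2, Horvat 2/2, Costa 1/3, Santos 1/2.

9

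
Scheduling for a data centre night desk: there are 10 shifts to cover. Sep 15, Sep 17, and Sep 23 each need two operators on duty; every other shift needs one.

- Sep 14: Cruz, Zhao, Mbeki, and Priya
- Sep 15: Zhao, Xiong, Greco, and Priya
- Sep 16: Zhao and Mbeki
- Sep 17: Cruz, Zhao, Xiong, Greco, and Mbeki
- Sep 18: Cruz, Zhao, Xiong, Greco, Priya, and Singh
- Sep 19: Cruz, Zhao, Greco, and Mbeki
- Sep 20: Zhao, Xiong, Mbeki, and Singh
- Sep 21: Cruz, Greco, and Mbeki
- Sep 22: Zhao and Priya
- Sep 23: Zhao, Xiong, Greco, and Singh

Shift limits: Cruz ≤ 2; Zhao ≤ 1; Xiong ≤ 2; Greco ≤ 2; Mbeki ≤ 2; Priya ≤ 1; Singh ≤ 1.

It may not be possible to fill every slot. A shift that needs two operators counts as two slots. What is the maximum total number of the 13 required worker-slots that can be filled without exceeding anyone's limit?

11

Total capacity across all operators is 2+1+2+2+2+1+1 = 11, and 13 slots are needed, so at most 11 can be filled.
An assignment achieving 11: Sep 14→Cruz, Sep 15→Xiong+Greco, Sep 16→Zhao, Sep 17→Mbeki, Sep 19→Greco, Sep 20→Mbeki, Sep 21→Cruz, Sep 22→Priya, Sep 23→Xiong+Singh.
Loads: Cruz 2/2, Zhao 1/1, Xiong 2/2, Greco 2/2, Mbeki 2/2, Priya 1/1, Singh 1/1.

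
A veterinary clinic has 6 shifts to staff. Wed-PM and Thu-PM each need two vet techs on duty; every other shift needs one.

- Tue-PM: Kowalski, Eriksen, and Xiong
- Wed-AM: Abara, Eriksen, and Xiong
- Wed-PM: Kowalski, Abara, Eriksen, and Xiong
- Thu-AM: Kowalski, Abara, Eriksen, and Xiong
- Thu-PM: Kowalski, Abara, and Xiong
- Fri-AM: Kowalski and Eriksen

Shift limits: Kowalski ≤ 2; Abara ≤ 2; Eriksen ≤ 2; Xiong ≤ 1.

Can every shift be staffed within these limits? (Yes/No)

No

Total capacity is 2+2+2+1 = 7 but 8 worker-slots are needed — infeasible.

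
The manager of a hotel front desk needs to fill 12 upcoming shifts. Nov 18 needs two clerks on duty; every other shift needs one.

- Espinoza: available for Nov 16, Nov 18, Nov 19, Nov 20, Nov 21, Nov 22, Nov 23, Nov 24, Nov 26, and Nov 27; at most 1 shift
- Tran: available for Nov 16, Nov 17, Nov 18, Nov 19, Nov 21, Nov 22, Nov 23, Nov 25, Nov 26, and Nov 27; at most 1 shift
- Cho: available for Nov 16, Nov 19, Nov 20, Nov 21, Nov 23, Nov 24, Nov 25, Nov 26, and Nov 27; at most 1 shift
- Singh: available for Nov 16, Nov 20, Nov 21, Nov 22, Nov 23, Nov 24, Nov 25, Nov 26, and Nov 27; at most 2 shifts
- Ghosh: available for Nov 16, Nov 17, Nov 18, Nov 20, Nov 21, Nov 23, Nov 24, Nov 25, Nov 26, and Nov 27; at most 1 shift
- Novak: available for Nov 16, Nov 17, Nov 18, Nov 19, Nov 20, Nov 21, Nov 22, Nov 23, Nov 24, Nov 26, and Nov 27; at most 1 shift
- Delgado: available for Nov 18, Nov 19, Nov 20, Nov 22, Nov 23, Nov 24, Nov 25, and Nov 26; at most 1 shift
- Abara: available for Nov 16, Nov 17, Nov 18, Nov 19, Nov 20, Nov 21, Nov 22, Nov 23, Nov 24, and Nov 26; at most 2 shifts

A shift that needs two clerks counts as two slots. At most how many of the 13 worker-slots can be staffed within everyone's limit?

Total capacity across all clerks is 1+1+1+2+1+1+1+2 = 10, and 13 slots are needed, so at most 10 can be filled.
An assignment achieving 10: Nov 16→Abara, Nov 17→Tran, Nov 18→Espinoza+Ghosh, Nov 19→Novak, Nov 20→Delgado, Nov 21→Abara, Nov 22→Singh, Nov 25→Cho, Nov 27→Singh.
Loads: Espinoza 1/1, Tran 1/1, Cho 1/1, Singh 2/2, Ghosh 1/1, Novak 1/1, Delgado 1/1, Abara 2/2.

10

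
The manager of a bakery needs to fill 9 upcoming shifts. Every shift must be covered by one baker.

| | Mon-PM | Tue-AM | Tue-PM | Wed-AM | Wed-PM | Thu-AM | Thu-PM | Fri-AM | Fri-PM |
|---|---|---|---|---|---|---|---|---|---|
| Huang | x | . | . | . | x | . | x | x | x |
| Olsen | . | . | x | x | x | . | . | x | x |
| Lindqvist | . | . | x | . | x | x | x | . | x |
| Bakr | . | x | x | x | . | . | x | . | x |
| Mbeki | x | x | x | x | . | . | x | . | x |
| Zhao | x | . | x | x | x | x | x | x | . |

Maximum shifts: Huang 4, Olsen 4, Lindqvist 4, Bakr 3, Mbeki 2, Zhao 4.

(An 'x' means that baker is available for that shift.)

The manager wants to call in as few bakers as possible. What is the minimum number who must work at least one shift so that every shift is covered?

3

9 slots to fill and no one can take more than 4, so at least ⌈9/4⌉ = 3 bakers are needed.
Huang, Lindqvist, and Bakr alone can cover everything: Mon-PM→Huang, Tue-AM→Bakr, Tue-PM→Lindqvist, Wed-AM→Bakr, Wed-PM→Huang, Thu-AM→Lindqvist, Thu-PM→Huang, Fri-AM→Huang, Fri-PM→Lindqvist.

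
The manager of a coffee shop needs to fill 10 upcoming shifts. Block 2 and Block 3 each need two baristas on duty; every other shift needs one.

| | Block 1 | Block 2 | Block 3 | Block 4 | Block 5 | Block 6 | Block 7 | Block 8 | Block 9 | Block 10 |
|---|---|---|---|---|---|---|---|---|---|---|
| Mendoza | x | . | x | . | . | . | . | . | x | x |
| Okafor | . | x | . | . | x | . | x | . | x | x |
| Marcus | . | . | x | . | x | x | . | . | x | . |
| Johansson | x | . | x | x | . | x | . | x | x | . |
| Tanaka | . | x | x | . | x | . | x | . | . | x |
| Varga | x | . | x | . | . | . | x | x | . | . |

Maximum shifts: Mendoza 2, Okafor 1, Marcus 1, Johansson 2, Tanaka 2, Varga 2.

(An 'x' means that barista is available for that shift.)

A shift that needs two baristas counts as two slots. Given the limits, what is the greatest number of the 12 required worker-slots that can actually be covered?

Total capacity across all baristas is 2+1+1+2+2+2 = 10, and 12 slots are needed, so at most 10 can be filled.
An assignment achieving 10: Block 1→Mendoza, Block 2→Okafor+Tanaka, Block 3→Varga, Block 4→Johansson, Block 5→Tanaka, Block 6→Marcus, Block 7→Varga, Block 8→Johansson, Block 10→Mendoza.
Loads: Mendoza 2/2, Okafor 1/1, Marcus 1/1, Johansson 2/2, Tanaka 2/2, Varga 2/2.

10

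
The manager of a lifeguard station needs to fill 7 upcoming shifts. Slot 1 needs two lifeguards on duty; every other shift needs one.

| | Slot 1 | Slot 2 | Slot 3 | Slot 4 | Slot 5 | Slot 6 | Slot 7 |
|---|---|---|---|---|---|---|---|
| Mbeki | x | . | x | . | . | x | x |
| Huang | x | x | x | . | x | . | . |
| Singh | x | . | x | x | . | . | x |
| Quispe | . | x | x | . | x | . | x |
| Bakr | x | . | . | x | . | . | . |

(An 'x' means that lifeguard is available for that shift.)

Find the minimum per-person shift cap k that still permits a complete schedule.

2

With 5 lifeguards and 8 worker-slots to fill, someone must work at least ⌈8/5⌉ = 2 shifts, so k ≥ 2.
k = 2 works: Slot 1→Singh+Bakr, Slot 2→Huang, Slot 3→Quispe, Slot 4→Singh, Slot 5→Huang, Slot 6→Mbeki, Slot 7→Mbeki.
Loads: Mbeki 2, Huang 2, Singh 2, Quispe 1, Bakr 1 — all ≤ 2.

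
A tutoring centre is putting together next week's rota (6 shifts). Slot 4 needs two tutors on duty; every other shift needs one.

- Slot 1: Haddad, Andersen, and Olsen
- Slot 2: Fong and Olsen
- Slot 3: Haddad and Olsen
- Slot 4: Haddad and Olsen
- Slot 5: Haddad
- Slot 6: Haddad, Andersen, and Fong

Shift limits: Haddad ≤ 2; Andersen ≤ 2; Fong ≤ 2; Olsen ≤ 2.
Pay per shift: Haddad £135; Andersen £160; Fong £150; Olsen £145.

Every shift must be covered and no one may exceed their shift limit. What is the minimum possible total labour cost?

£1020

Slot 4 can only be covered by Haddad and Olsen, so that assignment is forced.
Slot 5 can only be covered by Haddad, so that assignment is forced.
Picking the cheapest available tutor for each shift independently would cost £965, but that ignores the shift limits.
An optimal schedule: Slot 1→Andersen, Slot 2→Fong, Slot 3→Olsen, Slot 4→Haddad+Olsen, Slot 5→Haddad, Slot 6→Fong.
Total: 160 + 150 + 145 + 135 + 145 + 135 + 150 = £1020.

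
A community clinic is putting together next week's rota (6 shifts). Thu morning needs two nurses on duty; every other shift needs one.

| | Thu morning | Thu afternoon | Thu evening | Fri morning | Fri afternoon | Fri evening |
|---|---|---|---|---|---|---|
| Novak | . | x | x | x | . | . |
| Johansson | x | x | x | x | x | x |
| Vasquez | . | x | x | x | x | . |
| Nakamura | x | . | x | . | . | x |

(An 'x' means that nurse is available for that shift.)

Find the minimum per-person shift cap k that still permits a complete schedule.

2

With 4 nurses and 7 worker-slots to fill, someone must work at least ⌈7/4⌉ = 2 shifts, so k ≥ 2.
k = 2 works: Thu morning→Johansson+Nakamura, Thu afternoon→Novak, Thu evening→Vasquez, Fri morning→Novak, Fri afternoon→Johansson, Fri evening→Nakamura.
Loads: Novak 2, Johansson 2, Vasquez 1, Nakamura 2 — all ≤ 2.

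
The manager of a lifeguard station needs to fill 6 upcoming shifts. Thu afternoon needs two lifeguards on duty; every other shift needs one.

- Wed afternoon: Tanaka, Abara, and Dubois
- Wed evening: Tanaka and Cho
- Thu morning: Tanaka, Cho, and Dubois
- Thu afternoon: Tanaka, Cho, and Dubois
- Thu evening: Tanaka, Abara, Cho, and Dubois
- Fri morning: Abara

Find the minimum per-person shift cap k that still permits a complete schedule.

2

With 4 lifeguards and 7 worker-slots to fill, someone must work at least ⌈7/4⌉ = 2 shifts, so k ≥ 2.
k = 2 works: Wed afternoon→Tanaka, Wed evening→Tanaka, Thu morning→Cho, Thu afternoon→Cho+Dubois, Thu evening→Abara, Fri morning→Abara.
Loads: Tanaka 2, Abara 2, Cho 2, Dubois 1 — all ≤ 2.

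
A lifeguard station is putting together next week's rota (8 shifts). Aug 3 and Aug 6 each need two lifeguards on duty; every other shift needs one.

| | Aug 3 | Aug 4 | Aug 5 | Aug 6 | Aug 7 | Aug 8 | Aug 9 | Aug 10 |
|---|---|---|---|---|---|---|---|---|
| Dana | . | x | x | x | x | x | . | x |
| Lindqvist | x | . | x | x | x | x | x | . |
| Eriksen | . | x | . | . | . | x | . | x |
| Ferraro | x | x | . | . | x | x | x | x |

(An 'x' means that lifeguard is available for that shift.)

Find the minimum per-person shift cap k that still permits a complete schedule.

3

With 4 lifeguards and 10 worker-slots to fill, someone must work at least ⌈10/4⌉ = 3 shifts, so k ≥ 3.
k = 3 works: Aug 3→Lindqvist+Ferraro, Aug 4→Dana, Aug 5→Dana, Aug 6→Dana+Lindqvist, Aug 7→Ferraro, Aug 8→Eriksen, Aug 9→Lindqvist, Aug 10→Eriksen.
Loads: Dana 3, Lindqvist 3, Eriksen 2, Ferraro 2 — all ≤ 3.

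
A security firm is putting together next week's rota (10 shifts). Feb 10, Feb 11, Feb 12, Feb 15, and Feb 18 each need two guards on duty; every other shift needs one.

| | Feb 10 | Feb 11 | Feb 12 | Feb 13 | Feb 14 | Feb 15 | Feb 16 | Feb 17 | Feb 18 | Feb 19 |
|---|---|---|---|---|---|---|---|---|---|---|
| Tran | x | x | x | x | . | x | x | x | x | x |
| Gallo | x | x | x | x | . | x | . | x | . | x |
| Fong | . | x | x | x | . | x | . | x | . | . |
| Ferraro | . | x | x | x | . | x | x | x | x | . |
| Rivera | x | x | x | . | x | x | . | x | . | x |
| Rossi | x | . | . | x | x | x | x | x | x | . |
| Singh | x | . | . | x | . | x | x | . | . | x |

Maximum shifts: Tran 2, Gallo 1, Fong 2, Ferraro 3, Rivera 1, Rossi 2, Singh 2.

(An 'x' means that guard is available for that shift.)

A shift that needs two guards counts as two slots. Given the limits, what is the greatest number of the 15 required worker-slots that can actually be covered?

13

Total capacity across all guards is 2+1+2+3+1+2+2 = 13, and 15 slots are needed, so at most 13 can be filled.
An assignment achieving 13: Feb 10→Rossi+Singh, Feb 11→Fong+Ferraro, Feb 12→Fong+Ferraro, Feb 13→Rossi, Feb 14→Rivera, Feb 15→Singh, Feb 16→Tran, Feb 18→Tran+Ferraro, Feb 19→Gallo.
Loads: Tran 2/2, Gallo 1/1, Fong 2/2, Ferraro 3/3, Rivera 1/1, Rossi 2/2, Singh 2/2.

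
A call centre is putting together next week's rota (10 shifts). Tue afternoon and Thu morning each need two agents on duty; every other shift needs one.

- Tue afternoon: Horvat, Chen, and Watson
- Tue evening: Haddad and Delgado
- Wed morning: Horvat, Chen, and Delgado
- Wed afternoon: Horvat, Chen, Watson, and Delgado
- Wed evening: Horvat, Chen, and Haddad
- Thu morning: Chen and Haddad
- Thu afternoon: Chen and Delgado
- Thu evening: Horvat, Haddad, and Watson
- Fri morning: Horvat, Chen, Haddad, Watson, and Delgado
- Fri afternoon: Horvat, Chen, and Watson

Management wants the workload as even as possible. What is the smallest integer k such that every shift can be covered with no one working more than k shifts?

With 5 agents and 12 worker-slots to fill, someone must work at least ⌈12/5⌉ = 3 shifts, so k ≥ 3.
k = 3 works: Tue afternoon→Horvat+Chen, Tue evening→Haddad, Wed morning→Horvat, Wed afternoon→Watson, Wed evening→Horvat, Thu morning→Chen+Haddad, Thu afternoon→Chen, Thu evening→Haddad, Fri morning→Watson, Fri afternoon→Watson.
Loads: Horvat 3, Chen 3, Haddad 3, Watson 3, Delgado 0 — all ≤ 3.

3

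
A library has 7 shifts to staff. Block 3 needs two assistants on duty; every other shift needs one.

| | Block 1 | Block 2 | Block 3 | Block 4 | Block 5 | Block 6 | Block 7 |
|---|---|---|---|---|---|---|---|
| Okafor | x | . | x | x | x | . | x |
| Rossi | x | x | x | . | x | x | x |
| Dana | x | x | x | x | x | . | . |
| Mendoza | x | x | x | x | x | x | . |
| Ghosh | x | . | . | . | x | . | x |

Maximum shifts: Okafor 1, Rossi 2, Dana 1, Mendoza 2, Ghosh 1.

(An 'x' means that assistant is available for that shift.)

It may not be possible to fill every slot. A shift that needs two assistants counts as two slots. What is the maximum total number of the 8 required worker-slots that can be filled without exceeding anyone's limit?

Total capacity across all assistants is 1+2+1+2+1 = 7, and 8 slots are needed, so at most 7 can be filled.
An assignment achieving 7: Block 1→Mendoza, Block 2→Rossi, Block 3→Dana+Mendoza, Block 4→Okafor, Block 6→Rossi, Block 7→Ghosh.
Loads: Okafor 1/1, Rossi 2/2, Dana 1/1, Mendoza 2/2, Ghosh 1/1.

7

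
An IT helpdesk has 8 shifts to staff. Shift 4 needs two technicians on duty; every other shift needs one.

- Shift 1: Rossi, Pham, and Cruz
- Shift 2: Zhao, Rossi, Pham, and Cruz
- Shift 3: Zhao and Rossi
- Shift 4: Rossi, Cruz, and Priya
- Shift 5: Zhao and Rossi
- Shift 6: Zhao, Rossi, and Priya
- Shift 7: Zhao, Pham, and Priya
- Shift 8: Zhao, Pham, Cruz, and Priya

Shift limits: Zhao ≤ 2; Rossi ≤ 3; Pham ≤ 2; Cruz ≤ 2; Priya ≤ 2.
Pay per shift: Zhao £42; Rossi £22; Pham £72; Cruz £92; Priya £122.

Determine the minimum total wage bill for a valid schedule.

Picking the cheapest available technician for each shift independently would cost £308, but that ignores the shift limits.
An optimal schedule: Shift 1→Rossi, Shift 2→Pham, Shift 3→Zhao, Shift 4→Rossi+Cruz, Shift 5→Zhao, Shift 6→Rossi, Shift 7→Pham, Shift 8→Cruz.
Total: 22 + 72 + 42 + 22 + 92 + 42 + 22 + 72 + 92 = £478.

£478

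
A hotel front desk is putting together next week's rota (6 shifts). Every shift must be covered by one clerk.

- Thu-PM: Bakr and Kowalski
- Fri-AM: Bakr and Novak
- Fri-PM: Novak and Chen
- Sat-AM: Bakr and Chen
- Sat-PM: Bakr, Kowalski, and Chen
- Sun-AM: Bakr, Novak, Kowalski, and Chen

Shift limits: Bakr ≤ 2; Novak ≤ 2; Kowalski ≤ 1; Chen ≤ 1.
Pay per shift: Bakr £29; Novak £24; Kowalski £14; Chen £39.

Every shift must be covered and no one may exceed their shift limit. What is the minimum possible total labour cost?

Picking the cheapest available clerk for each shift independently would cost £119, but that ignores the shift limits.
An optimal schedule: Thu-PM→Bakr, Fri-AM→Bakr, Fri-PM→Novak, Sat-AM→Chen, Sat-PM→Kowalski, Sun-AM→Novak.
Total: 29 + 29 + 24 + 39 + 14 + 24 = £159.

£159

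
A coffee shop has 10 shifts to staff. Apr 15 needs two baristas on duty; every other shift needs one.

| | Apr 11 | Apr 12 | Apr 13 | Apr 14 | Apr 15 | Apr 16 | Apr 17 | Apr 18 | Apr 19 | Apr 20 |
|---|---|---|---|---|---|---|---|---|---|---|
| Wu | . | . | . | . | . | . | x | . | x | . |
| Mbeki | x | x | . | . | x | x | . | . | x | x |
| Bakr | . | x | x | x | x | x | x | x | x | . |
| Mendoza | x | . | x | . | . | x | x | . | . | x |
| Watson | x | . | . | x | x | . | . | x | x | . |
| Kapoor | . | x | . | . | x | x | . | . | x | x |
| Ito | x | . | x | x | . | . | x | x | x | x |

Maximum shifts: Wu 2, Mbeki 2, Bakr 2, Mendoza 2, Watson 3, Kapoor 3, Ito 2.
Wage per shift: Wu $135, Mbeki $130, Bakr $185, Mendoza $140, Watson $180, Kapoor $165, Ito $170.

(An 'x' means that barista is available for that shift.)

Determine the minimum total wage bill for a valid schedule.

$1645

Picking the cheapest available barista for each shift independently would cost $1560, but that ignores the shift limits.
An optimal schedule: Apr 11→Mendoza, Apr 12→Mbeki, Apr 13→Mendoza, Apr 14→Ito, Apr 15→Mbeki+Kapoor, Apr 16→Kapoor, Apr 17→Wu, Apr 18→Ito, Apr 19→Wu, Apr 20→Kapoor.
Total: 140 + 130 + 140 + 170 + 130 + 165 + 165 + 135 + 170 + 135 + 165 = $1645.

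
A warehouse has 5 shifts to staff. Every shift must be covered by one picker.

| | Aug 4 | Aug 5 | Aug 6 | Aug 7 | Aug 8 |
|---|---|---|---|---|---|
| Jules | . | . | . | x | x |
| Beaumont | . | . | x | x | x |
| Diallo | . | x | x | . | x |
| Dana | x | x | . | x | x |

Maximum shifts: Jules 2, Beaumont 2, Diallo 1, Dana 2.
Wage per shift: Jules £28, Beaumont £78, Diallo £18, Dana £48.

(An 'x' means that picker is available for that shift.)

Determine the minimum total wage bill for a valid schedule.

Aug 4 can only be covered by Dana, so that assignment is forced.
Picking the cheapest available picker for each shift independently would cost £130, but that ignores the shift limits.
An optimal schedule: Aug 4→Dana, Aug 5→Dana, Aug 6→Diallo, Aug 7→Jules, Aug 8→Jules.
Total: 48 + 48 + 18 + 28 + 28 = £170.

£170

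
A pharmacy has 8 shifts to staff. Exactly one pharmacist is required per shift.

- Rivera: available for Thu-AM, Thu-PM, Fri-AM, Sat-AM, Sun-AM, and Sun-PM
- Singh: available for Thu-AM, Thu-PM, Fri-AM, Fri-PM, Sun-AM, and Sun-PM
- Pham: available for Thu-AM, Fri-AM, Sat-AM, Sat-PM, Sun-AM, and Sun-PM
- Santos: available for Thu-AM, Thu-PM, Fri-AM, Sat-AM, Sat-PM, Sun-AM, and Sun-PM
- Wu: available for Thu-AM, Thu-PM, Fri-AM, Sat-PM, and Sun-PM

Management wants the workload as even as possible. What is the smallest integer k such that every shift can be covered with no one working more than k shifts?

With 5 pharmacists and 8 worker-slots to fill, someone must work at least ⌈8/5⌉ = 2 shifts, so k ≥ 2.
k = 2 works: Thu-AM→Pham, Thu-PM→Rivera, Fri-AM→Santos, Fri-PM→Singh, Sat-AM→Rivera, Sat-PM→Pham, Sun-AM→Singh, Sun-PM→Santos.
Loads: Rivera 2, Singh 2, Pham 2, Santos 2, Wu 0 — all ≤ 2.

2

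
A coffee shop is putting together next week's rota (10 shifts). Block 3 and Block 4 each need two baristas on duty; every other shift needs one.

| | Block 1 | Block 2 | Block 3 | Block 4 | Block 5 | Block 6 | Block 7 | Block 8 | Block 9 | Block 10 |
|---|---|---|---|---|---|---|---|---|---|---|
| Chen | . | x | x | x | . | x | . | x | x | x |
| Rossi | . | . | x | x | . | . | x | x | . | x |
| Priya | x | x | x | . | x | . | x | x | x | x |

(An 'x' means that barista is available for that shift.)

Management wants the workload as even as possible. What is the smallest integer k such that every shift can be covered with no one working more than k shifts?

4

With 3 baristas and 12 worker-slots to fill, someone must work at least ⌈12/3⌉ = 4 shifts, so k ≥ 4.
k = 4 works: Block 1→Priya, Block 2→Chen, Block 3→Rossi+Priya, Block 4→Chen+Rossi, Block 5→Priya, Block 6→Chen, Block 7→Rossi, Block 8→Rossi, Block 9→Chen, Block 10→Priya.
Loads: Chen 4, Rossi 4, Priya 4 — all ≤ 4.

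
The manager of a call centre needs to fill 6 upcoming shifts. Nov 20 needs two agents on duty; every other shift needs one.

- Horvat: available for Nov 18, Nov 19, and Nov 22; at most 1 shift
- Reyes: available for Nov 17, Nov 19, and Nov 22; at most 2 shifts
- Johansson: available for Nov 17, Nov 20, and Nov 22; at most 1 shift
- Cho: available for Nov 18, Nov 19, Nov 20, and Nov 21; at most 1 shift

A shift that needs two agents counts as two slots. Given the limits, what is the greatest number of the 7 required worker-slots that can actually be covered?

Total capacity across all agents is 1+2+1+1 = 5, and 7 slots are needed, so at most 5 can be filled.
An assignment achieving 5: Nov 17→Reyes, Nov 18→Horvat, Nov 19→Reyes, Nov 20→Johansson, Nov 21→Cho.
Loads: Horvat 1/1, Reyes 2/2, Johansson 1/1, Cho 1/1.

5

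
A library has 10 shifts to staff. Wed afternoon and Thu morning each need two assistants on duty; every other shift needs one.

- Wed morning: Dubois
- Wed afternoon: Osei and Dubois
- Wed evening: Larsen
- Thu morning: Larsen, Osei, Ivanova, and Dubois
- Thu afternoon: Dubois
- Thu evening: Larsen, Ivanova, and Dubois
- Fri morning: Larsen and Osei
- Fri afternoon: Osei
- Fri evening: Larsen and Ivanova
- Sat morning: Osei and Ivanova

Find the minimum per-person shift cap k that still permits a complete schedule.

3

With 4 assistants and 12 worker-slots to fill, someone must work at least ⌈12/4⌉ = 3 shifts, so k ≥ 3.
k = 3 works: Wed morning→Dubois, Wed afternoon→Osei+Dubois, Wed evening→Larsen, Thu morning→Osei+Ivanova, Thu afternoon→Dubois, Thu evening→Ivanova, Fri morning→Larsen, Fri afternoon→Osei, Fri evening→Larsen, Sat morning→Ivanova.
Loads: Larsen 3, Osei 3, Ivanova 3, Dubois 3 — all ≤ 3.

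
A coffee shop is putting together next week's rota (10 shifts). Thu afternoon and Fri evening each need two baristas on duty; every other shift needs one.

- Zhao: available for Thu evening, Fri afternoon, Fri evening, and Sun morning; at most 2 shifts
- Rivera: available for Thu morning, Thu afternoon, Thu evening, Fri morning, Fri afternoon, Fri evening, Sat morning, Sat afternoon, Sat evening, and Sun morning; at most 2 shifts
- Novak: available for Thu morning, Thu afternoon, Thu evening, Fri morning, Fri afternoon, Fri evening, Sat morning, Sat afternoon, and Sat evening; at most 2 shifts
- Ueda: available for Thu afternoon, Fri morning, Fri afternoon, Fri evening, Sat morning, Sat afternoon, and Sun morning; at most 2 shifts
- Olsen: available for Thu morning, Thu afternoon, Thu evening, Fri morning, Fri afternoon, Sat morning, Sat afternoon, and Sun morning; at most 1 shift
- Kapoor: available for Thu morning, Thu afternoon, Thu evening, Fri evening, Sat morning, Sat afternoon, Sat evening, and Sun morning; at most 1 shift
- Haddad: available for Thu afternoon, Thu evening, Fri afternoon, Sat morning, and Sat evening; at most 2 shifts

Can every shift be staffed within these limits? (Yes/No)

Yes

One valid schedule: Thu morning→Rivera, Thu afternoon→Olsen+Haddad, Thu evening→Zhao, Fri morning→Rivera, Fri afternoon→Ueda, Fri evening→Ueda+Kapoor, Sat morning→Haddad, Sat afternoon→Novak, Sat evening→Novak, Sun morning→Zhao.
Loads: Zhao 2/2, Rivera 2/2, Novak 2/2, Ueda 2/2, Olsen 1/1, Kapoor 1/1, Haddad 2/2 — all within limits.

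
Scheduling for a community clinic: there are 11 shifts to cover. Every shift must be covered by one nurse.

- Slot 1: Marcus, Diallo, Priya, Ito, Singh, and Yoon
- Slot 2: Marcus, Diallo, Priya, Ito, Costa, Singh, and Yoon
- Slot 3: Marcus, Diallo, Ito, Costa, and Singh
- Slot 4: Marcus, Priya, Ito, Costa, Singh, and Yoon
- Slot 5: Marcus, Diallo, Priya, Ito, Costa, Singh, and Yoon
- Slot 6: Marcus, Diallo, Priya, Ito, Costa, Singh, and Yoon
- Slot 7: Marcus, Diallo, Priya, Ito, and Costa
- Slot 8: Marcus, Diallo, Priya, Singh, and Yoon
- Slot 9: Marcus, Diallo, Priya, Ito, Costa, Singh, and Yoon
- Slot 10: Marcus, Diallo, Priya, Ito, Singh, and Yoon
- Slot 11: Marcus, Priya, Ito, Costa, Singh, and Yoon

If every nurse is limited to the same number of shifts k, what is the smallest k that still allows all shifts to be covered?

2

With 7 nurses and 11 worker-slots to fill, someone must work at least ⌈11/7⌉ = 2 shifts, so k ≥ 2.
k = 2 works: Slot 1→Diallo, Slot 2→Ito, Slot 3→Marcus, Slot 4→Priya, Slot 5→Costa, Slot 6→Costa, Slot 7→Marcus, Slot 8→Diallo, Slot 9→Singh, Slot 10→Priya, Slot 11→Ito.
Loads: Marcus 2, Diallo 2, Priya 2, Ito 2, Costa 2, Singh 1, Yoon 0 — all ≤ 2.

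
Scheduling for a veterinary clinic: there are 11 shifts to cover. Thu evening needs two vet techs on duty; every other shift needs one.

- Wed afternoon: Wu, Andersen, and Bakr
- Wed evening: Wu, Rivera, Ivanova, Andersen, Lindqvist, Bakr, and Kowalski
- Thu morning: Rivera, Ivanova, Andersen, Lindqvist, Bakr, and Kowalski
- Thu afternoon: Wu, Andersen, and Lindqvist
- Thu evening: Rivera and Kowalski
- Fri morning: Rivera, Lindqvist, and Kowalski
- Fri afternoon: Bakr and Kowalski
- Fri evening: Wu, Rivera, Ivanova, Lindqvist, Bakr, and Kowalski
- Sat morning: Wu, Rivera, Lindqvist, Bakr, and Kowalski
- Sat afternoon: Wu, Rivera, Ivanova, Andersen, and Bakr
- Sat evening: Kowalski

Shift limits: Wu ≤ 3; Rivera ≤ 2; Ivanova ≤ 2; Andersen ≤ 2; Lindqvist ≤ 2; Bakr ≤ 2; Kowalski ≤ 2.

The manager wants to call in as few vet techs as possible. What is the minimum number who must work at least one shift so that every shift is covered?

6

12 slots to fill and no one can take more than 3, so at least ⌈12/3⌉ = 4 vet techs are needed.
Any 5 vet techs together have capacity at most 3+2+2+2+2 = 11 < 12 slots, so 5 can never suffice.
Wu, Rivera, Ivanova, Andersen, Bakr, and Kowalski alone can cover everything: Wed afternoon→Wu, Wed evening→Andersen, Thu morning→Ivanova, Thu afternoon→Wu, Thu evening→Rivera+Kowalski, Fri morning→Rivera, Fri afternoon→Bakr, Fri evening→Ivanova, Sat morning→Wu, Sat afternoon→Andersen, Sat evening→Kowalski.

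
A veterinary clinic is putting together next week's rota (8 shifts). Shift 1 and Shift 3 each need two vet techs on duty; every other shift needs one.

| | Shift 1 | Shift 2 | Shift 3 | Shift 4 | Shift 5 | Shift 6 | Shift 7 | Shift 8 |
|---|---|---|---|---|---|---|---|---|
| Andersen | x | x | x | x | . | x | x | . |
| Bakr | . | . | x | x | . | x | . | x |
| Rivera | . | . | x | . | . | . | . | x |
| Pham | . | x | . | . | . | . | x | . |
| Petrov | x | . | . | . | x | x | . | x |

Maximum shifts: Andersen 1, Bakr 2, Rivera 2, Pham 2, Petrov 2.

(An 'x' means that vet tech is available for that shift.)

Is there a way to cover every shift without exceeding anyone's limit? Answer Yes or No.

Shifts {Shift 1, Shift 3, Shift 4, Shift 5, Shift 6} need 7 worker-slots in total, but the vet techs available for any of those shifts (Andersen, Bakr, Rivera, and Petrov) can supply at most 6 among them. So no valid schedule exists.

No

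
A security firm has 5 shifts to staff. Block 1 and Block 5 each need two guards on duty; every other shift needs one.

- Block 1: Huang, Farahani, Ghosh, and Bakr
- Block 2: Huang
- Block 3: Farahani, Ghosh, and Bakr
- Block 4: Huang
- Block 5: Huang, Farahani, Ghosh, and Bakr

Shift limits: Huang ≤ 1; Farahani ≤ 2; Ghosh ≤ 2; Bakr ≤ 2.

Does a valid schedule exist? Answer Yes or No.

Total capacity is 7 and 7 slots are needed, so capacity alone doesn't rule it out.
Shifts {Block 2, Block 4} need 2 worker-slots in total, but the guards available for any of those shifts (Huang) can supply at most 1 among them. So no valid schedule exists.

No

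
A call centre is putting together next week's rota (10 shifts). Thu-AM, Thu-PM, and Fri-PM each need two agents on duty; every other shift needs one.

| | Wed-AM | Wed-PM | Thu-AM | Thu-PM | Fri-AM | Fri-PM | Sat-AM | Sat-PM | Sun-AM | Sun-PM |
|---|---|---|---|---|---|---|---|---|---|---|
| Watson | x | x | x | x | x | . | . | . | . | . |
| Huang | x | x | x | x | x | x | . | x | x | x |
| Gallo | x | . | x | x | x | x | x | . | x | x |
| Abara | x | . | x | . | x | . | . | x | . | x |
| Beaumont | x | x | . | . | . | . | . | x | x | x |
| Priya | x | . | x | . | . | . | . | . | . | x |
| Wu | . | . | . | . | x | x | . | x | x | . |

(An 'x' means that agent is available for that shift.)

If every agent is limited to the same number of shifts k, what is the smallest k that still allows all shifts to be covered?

2

With 7 agents and 13 worker-slots to fill, someone must work at least ⌈13/7⌉ = 2 shifts, so k ≥ 2.
k = 2 works: Wed-AM→Priya, Wed-PM→Watson, Thu-AM→Abara+Priya, Thu-PM→Watson+Huang, Fri-AM→Wu, Fri-PM→Huang+Gallo, Sat-AM→Gallo, Sat-PM→Abara, Sun-AM→Beaumont, Sun-PM→Beaumont.
Loads: Watson 2, Huang 2, Gallo 2, Abara 2, Beaumont 2, Priya 2, Wu 1 — all ≤ 2.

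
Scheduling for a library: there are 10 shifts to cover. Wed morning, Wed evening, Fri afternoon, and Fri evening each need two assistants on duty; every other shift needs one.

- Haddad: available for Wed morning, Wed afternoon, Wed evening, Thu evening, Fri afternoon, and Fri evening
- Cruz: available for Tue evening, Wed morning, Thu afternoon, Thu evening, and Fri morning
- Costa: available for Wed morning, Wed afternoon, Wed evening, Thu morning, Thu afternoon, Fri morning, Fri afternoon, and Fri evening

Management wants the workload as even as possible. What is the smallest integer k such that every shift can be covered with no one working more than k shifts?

With 3 assistants and 14 worker-slots to fill, someone must work at least ⌈14/3⌉ = 5 shifts, so k ≥ 5.
k = 5 works: Tue evening→Cruz, Wed morning→Cruz+Costa, Wed afternoon→Haddad, Wed evening→Haddad+Costa, Thu morning→Costa, Thu afternoon→Cruz, Thu evening→Haddad, Fri morning→Cruz, Fri afternoon→Haddad+Costa, Fri evening→Haddad+Costa.
Loads: Haddad 5, Cruz 4, Costa 5 — all ≤ 5.

5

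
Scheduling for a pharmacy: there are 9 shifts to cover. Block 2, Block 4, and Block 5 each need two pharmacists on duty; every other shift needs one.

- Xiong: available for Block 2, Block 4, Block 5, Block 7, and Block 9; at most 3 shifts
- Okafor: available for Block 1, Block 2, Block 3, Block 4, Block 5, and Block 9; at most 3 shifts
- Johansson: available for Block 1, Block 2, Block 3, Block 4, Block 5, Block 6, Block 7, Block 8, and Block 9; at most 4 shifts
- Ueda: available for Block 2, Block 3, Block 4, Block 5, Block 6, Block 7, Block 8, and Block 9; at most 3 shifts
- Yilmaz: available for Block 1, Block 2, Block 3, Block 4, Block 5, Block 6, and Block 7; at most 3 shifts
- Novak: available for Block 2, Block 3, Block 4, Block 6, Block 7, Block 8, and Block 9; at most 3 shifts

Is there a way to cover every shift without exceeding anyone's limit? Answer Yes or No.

One valid schedule: Block 1→Okafor, Block 2→Johansson+Ueda, Block 3→Okafor, Block 4→Johansson+Ueda, Block 5→Xiong+Okafor, Block 6→Johansson, Block 7→Xiong, Block 8→Johansson, Block 9→Xiong.
Loads: Xiong 3/3, Okafor 3/3, Johansson 4/4, Ueda 2/3, Yilmaz 0/3, Novak 0/3 — all within limits.

Yes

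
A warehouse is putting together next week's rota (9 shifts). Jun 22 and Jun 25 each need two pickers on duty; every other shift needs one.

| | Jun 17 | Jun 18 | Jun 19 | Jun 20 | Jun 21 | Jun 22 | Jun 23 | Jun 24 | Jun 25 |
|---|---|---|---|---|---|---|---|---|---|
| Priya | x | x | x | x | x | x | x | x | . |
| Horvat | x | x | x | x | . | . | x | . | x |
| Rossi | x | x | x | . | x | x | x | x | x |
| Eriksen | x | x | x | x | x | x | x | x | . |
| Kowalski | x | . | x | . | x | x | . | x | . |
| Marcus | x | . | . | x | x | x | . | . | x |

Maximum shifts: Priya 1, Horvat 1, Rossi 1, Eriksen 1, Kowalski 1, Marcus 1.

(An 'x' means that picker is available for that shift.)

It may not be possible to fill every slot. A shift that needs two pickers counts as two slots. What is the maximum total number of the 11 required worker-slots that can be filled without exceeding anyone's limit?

Total capacity across all pickers is 1+1+1+1+1+1 = 6, and 11 slots are needed, so at most 6 can be filled.
An assignment achieving 6: Jun 18→Priya, Jun 20→Eriksen, Jun 21→Marcus, Jun 24→Kowalski, Jun 25→Horvat+Rossi.
Loads: Priya 1/1, Horvat 1/1, Rossi 1/1, Eriksen 1/1, Kowalski 1/1, Marcus 1/1.

6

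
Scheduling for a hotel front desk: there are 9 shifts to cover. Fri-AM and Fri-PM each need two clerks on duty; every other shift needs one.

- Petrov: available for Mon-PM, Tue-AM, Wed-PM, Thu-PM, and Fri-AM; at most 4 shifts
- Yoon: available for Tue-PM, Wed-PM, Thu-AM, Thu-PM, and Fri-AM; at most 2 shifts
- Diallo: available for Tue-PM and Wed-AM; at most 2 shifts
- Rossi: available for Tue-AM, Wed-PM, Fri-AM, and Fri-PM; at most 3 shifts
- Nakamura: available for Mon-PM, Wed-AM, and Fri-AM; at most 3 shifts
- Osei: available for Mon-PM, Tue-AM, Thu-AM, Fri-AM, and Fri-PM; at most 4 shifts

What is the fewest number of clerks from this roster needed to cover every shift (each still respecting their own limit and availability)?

11 slots to fill and no one can take more than 4, so at least ⌈11/4⌉ = 3 clerks are needed.
Shifts {Wed-AM, Thu-PM, Fri-PM} need 4 slots, but among the clerks available for them (Petrov, Yoon, Diallo, Rossi, Nakamura, and Osei) any 3 together supply at most 3. So 3 clerks are not enough.
Petrov, Diallo, Rossi, and Osei alone can cover everything: Mon-PM→Petrov, Tue-AM→Petrov, Tue-PM→Diallo, Wed-AM→Diallo, Wed-PM→Petrov, Thu-AM→Osei, Thu-PM→Petrov, Fri-AM→Rossi+Osei, Fri-PM→Rossi+Osei.

4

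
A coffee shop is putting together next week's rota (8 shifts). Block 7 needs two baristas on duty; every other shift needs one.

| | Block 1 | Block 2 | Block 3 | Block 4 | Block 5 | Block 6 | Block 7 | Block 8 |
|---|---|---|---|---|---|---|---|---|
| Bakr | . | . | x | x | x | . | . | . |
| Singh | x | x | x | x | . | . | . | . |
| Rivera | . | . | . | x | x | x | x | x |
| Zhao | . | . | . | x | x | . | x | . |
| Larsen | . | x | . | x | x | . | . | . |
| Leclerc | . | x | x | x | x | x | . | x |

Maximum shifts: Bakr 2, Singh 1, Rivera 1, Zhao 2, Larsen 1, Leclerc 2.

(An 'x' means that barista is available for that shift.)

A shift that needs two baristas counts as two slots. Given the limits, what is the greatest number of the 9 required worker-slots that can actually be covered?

9

Total capacity across all baristas is 2+1+1+2+1+2 = 9, and 9 slots are needed, so at most 9 can be filled.
An assignment achieving 9: Block 1→Singh, Block 2→Larsen, Block 3→Bakr, Block 4→Zhao, Block 5→Bakr, Block 6→Leclerc, Block 7→Rivera+Zhao, Block 8→Leclerc.
Loads: Bakr 2/2, Singh 1/1, Rivera 1/1, Zhao 2/2, Larsen 1/1, Leclerc 2/2.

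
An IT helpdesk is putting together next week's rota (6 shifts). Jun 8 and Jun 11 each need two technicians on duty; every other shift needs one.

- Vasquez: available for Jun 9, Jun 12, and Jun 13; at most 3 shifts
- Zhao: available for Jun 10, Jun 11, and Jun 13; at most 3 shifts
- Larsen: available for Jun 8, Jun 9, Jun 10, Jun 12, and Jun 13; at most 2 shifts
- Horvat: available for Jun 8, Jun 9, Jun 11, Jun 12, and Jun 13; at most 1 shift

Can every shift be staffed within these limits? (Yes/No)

No

Total capacity is 9 and 8 slots are needed, so capacity alone doesn't rule it out.
Shifts {Jun 8, Jun 11} need 4 worker-slots in total, but the technicians available for any of those shifts (Zhao, Larsen, and Horvat) can supply at most 3 among them. So no valid schedule exists.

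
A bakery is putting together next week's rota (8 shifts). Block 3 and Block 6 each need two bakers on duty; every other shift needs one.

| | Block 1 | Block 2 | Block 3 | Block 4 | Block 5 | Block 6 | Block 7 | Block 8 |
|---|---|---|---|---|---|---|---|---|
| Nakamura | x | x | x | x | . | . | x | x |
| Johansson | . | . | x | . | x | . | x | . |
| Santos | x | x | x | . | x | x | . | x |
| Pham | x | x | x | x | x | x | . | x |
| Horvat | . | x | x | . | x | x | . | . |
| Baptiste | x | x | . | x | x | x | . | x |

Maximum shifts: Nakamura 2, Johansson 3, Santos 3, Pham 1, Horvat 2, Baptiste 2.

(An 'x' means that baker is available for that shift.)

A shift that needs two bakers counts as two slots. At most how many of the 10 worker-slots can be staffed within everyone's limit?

10

Total capacity across all bakers is 2+3+3+1+2+2 = 13, and 10 slots are needed, so at most 10 can be filled.
An assignment achieving 10: Block 1→Santos, Block 2→Horvat, Block 3→Johansson+Horvat, Block 4→Nakamura, Block 5→Johansson, Block 6→Santos+Pham, Block 7→Nakamura, Block 8→Santos.
Loads: Nakamura 2/2, Johansson 2/3, Santos 3/3, Pham 1/1, Horvat 2/2, Baptiste 0/2.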